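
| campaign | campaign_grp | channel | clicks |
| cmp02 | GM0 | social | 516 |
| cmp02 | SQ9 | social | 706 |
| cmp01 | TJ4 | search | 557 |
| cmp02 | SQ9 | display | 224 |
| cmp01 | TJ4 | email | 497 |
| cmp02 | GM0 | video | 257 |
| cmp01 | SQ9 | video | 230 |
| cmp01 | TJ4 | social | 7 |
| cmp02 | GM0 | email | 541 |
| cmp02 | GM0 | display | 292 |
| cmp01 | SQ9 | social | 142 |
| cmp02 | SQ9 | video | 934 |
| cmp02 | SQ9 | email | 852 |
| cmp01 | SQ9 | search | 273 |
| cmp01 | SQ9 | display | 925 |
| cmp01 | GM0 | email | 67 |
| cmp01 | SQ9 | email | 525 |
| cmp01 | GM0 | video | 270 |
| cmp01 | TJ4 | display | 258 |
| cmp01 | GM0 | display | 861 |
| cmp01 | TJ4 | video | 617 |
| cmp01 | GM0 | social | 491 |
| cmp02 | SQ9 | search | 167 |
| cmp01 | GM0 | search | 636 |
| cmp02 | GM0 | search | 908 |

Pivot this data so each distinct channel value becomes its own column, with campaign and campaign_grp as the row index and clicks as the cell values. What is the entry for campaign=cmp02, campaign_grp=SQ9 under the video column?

934

Wide layout: rows indexed by campaign and campaign_grp, columns are the 5 distinct channel values (social, search, display, email, video).
Cell (campaign=cmp02, campaign_grp=SQ9, channel=video) draws from the long row where campaign=cmp02, campaign_grp=SQ9 and channel=video, which has clicks=934.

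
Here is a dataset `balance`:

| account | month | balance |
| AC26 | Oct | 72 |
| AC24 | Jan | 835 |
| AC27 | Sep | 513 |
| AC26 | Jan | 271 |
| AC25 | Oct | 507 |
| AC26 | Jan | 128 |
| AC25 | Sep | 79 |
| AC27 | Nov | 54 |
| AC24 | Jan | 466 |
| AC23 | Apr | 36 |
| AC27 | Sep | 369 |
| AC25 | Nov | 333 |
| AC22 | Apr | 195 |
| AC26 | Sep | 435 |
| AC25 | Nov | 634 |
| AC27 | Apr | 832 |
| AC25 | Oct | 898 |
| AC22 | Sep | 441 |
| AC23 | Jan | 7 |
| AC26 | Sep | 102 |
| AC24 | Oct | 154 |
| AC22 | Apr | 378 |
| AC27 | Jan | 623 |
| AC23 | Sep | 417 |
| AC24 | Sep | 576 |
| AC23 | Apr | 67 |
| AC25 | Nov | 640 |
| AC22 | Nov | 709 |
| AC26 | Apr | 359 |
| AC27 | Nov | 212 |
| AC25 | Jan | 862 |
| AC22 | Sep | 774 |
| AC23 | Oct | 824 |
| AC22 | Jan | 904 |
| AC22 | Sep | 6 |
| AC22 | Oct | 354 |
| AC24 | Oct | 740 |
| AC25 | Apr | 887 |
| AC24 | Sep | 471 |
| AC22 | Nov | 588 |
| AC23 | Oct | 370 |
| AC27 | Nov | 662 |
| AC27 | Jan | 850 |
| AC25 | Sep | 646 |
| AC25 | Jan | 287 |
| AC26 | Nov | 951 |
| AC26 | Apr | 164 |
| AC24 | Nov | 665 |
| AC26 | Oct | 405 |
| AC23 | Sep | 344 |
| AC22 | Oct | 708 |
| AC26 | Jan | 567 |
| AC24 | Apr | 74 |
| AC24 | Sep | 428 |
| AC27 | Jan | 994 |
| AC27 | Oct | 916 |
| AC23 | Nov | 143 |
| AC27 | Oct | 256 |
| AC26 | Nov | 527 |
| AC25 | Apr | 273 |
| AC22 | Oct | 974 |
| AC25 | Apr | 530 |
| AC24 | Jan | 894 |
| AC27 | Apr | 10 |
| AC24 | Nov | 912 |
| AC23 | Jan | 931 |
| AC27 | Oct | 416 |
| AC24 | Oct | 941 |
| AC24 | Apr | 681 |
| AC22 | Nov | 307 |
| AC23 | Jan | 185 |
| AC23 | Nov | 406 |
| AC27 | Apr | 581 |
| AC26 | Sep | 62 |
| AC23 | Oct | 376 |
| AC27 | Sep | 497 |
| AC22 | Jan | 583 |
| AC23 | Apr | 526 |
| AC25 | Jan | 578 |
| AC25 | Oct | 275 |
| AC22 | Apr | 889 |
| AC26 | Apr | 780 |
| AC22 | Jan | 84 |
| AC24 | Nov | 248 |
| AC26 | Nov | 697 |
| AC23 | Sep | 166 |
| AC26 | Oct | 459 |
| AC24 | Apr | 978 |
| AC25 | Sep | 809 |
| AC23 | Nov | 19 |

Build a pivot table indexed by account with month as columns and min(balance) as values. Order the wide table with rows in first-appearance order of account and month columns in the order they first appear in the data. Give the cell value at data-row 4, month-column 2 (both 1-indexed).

287

With rows in first-appearance order of account, row 4 is account=AC25. month columns in first-appearance order: Oct, Jan, Sep, Nov, Apr; column 2 is Jan.
Long rows with account=AC25, month=Jan: min(862, 287, 578) = 287.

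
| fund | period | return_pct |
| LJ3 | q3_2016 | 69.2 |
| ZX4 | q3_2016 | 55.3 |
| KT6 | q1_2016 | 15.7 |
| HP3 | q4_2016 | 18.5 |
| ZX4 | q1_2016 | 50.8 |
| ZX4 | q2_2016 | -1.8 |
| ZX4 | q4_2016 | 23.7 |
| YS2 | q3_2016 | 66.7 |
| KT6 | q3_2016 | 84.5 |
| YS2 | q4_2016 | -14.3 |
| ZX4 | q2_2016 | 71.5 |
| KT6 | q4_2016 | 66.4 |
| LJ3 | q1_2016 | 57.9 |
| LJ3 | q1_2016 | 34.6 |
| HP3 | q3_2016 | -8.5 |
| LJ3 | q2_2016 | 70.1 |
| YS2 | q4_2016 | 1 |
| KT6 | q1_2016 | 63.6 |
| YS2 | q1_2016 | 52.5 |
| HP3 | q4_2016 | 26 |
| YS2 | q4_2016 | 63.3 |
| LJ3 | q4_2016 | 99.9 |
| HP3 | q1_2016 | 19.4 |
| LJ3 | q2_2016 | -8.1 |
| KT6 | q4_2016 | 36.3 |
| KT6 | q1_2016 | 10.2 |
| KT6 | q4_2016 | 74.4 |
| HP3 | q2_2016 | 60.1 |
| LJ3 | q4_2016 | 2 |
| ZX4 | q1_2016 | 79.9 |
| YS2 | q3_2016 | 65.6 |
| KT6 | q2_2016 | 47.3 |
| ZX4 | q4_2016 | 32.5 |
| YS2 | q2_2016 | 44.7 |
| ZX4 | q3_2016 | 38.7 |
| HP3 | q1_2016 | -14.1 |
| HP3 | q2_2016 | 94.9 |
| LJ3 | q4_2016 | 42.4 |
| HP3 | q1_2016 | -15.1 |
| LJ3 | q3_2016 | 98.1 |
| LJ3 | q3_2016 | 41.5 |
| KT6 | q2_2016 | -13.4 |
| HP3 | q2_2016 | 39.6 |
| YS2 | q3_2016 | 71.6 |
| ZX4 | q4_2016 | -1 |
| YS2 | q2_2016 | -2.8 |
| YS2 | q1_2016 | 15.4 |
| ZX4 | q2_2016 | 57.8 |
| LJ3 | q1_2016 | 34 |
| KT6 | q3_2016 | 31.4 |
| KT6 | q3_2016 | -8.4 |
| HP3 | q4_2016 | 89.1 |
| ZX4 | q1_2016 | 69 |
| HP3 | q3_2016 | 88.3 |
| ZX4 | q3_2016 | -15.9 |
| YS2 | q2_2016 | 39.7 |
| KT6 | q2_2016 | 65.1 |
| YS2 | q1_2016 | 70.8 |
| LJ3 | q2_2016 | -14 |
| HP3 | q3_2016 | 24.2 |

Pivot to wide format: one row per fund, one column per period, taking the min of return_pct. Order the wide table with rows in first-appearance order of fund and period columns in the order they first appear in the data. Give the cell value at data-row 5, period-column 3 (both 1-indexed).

-14.3

With rows in first-appearance order of fund, row 5 is fund=YS2. period columns in first-appearance order: q3_2016, q1_2016, q4_2016, q2_2016; column 3 is q4_2016.
Long rows with fund=YS2, period=q4_2016: min(-14.3, 1, 63.3) = -14.3.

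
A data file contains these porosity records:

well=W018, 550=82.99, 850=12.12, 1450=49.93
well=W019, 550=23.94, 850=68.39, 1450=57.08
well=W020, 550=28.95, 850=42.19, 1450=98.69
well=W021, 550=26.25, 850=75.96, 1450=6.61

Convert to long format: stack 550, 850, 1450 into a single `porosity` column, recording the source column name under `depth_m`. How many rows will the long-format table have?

12

4 well values × 3 melted columns = 12 rows.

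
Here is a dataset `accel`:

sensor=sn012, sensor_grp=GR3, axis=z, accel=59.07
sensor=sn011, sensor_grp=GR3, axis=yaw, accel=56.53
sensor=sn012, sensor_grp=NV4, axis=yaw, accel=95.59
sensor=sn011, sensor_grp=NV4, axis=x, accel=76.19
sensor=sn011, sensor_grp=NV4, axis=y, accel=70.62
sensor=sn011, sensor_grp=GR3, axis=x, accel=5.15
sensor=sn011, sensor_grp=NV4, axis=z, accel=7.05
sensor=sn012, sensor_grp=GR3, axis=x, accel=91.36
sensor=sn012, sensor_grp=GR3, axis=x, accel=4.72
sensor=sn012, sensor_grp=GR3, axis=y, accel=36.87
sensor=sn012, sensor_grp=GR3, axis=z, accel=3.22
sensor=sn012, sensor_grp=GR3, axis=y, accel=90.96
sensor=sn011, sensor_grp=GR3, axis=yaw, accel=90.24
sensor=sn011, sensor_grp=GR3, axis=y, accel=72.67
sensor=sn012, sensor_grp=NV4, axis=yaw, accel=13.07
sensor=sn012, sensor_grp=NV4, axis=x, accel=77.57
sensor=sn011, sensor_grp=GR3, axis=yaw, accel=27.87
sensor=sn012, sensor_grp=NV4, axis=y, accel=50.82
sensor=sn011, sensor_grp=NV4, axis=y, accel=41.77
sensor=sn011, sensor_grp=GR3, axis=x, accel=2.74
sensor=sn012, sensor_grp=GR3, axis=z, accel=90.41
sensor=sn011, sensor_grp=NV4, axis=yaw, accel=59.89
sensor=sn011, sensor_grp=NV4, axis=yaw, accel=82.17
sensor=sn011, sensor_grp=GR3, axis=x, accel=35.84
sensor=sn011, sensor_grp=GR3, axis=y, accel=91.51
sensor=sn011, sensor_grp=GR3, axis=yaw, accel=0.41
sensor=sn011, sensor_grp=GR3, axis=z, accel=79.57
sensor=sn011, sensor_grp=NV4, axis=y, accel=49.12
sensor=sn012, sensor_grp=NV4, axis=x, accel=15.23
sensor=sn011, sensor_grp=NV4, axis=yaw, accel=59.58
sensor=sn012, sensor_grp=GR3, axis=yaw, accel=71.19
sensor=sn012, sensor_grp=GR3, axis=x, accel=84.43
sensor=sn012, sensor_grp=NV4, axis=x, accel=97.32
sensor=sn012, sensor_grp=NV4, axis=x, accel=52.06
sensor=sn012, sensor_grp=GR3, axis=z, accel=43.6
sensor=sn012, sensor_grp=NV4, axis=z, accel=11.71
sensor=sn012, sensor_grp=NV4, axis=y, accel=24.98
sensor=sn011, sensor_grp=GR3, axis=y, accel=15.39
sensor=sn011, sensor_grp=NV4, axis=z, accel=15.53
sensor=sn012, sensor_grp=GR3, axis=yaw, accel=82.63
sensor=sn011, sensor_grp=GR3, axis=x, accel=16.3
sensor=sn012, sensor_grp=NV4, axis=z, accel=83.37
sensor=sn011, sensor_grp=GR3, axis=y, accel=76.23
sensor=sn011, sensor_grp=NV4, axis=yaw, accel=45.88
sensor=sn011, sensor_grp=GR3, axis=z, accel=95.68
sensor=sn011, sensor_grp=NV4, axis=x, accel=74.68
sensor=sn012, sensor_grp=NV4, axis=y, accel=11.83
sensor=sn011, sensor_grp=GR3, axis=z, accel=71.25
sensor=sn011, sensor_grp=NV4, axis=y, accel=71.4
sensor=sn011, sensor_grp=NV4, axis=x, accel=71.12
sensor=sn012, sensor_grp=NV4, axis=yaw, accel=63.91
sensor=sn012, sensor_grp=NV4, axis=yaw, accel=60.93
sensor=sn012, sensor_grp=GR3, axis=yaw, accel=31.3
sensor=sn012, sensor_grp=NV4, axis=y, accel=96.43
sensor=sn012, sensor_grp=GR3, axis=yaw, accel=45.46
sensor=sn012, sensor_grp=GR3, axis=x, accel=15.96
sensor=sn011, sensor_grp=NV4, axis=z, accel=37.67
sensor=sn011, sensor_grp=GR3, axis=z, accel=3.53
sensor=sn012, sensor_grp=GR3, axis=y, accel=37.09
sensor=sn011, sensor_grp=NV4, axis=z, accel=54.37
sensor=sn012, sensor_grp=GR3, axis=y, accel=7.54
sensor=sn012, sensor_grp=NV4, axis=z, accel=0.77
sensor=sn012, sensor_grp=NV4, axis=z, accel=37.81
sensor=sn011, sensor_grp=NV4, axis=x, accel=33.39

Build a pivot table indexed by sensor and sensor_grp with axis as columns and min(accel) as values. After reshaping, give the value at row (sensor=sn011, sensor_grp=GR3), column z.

Rows with sensor=sn011, sensor_grp=GR3 and axis=z: accel values are 79.57, 95.68, 71.25, 3.53.
min(79.57, 95.68, 71.25, 3.53) = 3.53.

3.53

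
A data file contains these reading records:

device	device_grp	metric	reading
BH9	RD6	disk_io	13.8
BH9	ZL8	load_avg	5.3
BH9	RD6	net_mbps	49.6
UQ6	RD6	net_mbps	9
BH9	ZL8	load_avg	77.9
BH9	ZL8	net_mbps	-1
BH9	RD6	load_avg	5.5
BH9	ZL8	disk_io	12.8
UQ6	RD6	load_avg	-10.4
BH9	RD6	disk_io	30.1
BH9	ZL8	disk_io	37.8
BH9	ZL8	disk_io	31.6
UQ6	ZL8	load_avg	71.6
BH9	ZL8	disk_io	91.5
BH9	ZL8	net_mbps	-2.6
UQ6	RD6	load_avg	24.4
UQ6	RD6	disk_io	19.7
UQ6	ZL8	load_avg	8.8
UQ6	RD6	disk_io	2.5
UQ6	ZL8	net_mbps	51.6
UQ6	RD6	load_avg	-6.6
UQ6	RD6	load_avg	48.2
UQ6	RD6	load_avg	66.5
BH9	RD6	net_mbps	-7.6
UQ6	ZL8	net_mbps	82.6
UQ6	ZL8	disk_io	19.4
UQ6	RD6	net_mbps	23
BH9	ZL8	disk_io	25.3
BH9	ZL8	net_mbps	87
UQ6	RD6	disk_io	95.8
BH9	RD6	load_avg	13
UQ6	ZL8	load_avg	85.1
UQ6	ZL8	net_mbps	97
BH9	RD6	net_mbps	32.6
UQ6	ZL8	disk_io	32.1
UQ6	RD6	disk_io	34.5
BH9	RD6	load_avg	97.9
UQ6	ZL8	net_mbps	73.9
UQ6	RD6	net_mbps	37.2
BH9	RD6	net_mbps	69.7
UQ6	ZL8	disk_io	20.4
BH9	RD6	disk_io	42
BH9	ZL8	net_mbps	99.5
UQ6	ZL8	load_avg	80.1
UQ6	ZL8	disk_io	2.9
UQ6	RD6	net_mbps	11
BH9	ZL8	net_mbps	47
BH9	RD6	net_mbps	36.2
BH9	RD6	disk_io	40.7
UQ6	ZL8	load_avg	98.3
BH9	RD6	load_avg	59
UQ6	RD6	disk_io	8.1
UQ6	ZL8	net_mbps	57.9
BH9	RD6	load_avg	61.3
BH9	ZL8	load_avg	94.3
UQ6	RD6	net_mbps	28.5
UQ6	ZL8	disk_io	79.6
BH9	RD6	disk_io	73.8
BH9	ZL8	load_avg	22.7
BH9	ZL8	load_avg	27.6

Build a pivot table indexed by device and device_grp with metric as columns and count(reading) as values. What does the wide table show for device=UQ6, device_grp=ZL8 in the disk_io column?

5

Rows with device=UQ6, device_grp=ZL8 and metric=disk_io: reading values are 19.4, 32.1, 20.4, 2.9, 79.6.
5 rows match — count = 5.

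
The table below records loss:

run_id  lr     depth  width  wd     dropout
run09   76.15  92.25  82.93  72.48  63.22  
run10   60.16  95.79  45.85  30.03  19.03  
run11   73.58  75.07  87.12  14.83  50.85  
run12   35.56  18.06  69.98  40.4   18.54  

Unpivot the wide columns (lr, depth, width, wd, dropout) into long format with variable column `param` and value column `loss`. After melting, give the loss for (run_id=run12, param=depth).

18.06

Unpivoting turns each (run_id, wide-column) pair into one long row.
The wide cell at row run12, column depth holds 18.06, so the long row (run12, depth) has loss=18.06.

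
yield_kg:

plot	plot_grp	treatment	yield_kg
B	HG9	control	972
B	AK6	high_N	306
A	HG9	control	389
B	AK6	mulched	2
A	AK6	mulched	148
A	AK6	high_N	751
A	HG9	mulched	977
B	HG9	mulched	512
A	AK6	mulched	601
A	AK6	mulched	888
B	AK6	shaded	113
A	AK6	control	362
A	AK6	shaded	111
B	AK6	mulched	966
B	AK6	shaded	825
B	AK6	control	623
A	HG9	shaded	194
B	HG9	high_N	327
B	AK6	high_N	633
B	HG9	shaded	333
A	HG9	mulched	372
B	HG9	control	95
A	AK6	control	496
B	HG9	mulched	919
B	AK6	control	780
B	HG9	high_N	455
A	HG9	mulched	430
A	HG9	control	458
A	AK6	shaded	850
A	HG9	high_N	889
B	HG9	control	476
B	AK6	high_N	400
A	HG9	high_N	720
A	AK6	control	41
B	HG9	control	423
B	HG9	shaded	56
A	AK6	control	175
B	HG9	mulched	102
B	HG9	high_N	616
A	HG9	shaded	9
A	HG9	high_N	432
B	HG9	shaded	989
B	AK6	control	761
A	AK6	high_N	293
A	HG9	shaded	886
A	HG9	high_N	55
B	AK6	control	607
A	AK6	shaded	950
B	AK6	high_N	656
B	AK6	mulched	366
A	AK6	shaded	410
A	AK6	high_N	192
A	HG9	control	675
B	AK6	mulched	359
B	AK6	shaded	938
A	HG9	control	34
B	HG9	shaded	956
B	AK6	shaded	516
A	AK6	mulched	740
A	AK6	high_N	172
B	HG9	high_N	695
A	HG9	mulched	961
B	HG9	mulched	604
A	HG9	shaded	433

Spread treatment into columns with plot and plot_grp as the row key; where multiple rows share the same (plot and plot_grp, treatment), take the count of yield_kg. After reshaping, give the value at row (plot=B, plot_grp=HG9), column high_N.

4

Rows with plot=B, plot_grp=HG9 and treatment=high_N: yield_kg values are 327, 455, 616, 695.
4 rows match — count = 4.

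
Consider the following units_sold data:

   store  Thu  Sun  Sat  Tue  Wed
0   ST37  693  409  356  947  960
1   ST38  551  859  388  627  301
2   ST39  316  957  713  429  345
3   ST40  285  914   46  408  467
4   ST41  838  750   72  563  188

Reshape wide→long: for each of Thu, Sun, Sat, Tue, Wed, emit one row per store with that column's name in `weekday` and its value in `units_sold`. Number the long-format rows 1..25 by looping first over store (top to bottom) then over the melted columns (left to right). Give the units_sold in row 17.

25 rows total (5 × 5). Row 17: index ⌊(17-1)/5⌋ = 3 into store → ST40; (17-1) mod 5 = 1 into the melted columns → Sun.
So row 17 is (ST40, Sun, 914); units_sold = 914.

914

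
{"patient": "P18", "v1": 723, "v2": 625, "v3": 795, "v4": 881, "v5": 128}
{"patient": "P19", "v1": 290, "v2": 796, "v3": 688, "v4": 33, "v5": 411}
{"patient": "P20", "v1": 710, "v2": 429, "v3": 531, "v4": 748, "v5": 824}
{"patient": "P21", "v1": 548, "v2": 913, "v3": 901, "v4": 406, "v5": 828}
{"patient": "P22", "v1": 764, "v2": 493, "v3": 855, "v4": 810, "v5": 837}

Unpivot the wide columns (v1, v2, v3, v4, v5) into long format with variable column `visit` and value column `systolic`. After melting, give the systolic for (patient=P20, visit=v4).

Unpivoting turns each (patient, wide-column) pair into one long row.
The wide cell at row P20, column v4 holds 748, so the long row (P20, v4) has systolic=748.

748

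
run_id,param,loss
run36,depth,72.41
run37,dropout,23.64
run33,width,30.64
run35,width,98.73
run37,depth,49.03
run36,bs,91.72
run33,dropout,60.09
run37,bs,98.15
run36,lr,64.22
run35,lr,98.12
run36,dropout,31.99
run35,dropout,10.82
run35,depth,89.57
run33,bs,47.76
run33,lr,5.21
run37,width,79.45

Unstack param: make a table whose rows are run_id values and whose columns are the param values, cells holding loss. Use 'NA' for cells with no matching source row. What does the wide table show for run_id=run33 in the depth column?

No long-format row has run_id=run33 and param=depth, so the cell is NA.

NA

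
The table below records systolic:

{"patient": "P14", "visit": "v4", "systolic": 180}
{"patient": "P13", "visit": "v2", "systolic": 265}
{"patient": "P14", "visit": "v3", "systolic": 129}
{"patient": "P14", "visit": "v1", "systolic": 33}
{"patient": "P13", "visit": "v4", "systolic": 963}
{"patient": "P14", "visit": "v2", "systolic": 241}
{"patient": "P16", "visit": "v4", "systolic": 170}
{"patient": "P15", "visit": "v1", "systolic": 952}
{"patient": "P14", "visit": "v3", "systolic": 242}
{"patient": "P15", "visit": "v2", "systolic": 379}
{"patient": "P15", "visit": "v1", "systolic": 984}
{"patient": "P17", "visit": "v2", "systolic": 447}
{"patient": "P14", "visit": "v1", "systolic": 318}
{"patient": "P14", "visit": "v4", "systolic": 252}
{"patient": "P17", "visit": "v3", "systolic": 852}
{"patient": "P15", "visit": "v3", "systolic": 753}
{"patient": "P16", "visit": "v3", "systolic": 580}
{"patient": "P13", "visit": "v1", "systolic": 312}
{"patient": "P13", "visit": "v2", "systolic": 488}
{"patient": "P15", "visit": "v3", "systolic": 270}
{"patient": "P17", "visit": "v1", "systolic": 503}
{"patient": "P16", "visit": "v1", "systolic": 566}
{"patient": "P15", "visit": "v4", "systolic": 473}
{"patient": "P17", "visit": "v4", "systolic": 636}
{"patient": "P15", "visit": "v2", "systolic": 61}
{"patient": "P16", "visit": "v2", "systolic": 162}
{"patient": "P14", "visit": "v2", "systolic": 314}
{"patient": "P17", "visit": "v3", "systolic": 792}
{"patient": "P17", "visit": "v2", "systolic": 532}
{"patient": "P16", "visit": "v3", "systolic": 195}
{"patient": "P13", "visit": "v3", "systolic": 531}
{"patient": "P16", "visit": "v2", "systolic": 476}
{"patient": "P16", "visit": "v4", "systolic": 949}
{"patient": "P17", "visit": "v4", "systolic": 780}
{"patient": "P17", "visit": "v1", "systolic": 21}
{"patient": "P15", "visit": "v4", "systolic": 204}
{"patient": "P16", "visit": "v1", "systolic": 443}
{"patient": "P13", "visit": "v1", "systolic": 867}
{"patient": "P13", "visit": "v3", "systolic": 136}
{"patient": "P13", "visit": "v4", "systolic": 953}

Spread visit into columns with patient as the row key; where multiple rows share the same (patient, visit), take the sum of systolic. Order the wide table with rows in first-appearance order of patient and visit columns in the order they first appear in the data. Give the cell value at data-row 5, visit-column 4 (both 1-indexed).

With rows in first-appearance order of patient, row 5 is patient=P17. visit columns in first-appearance order: v4, v2, v3, v1; column 4 is v1.
Long rows with patient=P17, visit=v1: 503 + 21 = 524.

524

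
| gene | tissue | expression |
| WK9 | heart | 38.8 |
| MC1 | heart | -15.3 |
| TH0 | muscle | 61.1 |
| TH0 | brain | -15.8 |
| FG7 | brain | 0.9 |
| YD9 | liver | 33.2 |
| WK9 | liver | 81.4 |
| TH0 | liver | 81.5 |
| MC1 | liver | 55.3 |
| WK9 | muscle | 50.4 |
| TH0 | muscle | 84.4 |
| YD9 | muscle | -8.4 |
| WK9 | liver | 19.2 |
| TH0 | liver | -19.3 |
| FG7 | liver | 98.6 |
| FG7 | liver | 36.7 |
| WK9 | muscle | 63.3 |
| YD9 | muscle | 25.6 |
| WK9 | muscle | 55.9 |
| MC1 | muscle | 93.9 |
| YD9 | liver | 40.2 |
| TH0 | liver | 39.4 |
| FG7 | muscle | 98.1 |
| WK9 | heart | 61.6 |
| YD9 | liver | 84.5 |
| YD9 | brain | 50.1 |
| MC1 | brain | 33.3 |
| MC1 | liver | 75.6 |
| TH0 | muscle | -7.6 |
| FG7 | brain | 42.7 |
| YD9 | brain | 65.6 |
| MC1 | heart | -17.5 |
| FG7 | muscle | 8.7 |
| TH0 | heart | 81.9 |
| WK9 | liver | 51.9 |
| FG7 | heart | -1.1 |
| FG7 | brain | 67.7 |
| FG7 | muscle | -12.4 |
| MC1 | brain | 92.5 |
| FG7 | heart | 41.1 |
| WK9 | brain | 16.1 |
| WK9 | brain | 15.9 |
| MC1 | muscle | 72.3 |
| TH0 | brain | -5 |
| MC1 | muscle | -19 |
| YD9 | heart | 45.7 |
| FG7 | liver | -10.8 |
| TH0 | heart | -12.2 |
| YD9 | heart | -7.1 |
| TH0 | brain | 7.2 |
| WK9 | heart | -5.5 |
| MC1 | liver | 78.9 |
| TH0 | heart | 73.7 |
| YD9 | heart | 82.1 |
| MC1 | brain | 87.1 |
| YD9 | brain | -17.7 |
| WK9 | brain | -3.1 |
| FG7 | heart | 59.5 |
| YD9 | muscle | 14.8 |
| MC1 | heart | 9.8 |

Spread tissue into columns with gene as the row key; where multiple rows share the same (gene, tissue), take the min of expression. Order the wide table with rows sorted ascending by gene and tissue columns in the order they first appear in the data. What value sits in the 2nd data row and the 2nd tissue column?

With rows sorted ascending by gene, row 2 is gene=MC1. tissue columns in first-appearance order: heart, muscle, brain, liver; column 2 is muscle.
Long rows with gene=MC1, tissue=muscle: min(93.9, 72.3, -19) = -19.

-19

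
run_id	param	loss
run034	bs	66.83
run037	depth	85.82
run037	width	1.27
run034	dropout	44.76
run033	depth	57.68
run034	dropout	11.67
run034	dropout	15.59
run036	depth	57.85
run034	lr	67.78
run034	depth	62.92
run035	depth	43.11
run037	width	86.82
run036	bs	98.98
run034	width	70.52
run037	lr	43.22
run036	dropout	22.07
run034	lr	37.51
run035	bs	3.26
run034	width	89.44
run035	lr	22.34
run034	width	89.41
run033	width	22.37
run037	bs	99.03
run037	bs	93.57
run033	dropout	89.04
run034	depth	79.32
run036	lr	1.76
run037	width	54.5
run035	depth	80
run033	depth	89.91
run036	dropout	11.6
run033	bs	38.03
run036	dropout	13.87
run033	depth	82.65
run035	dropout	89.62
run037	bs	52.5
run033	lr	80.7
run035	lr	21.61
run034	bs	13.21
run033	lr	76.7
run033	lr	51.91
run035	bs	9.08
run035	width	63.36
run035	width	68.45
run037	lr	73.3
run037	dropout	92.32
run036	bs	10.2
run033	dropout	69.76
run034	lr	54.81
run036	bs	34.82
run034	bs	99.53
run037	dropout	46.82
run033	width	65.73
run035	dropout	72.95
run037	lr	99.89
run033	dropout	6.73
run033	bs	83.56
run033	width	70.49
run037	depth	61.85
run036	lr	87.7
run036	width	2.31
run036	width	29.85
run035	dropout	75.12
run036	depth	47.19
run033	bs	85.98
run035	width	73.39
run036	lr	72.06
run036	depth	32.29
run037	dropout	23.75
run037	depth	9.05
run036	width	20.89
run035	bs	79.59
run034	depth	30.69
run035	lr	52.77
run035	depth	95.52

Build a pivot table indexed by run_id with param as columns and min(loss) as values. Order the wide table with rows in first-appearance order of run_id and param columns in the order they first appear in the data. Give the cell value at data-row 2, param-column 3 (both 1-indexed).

With rows in first-appearance order of run_id, row 2 is run_id=run037. param columns in first-appearance order: bs, depth, width, dropout, lr; column 3 is width.
Long rows with run_id=run037, param=width: min(1.27, 86.82, 54.5) = 1.27.

1.27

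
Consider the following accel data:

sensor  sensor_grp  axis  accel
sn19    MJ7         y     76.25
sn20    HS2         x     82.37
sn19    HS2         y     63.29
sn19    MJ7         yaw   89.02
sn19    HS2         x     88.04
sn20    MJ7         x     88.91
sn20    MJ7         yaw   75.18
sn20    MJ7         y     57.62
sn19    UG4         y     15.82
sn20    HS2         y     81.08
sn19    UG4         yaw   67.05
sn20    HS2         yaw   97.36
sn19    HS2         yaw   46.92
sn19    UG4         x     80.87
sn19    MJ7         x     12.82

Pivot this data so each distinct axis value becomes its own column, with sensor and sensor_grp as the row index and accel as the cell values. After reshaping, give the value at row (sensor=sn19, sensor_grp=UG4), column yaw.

Wide layout: rows indexed by sensor and sensor_grp, columns are the 3 distinct axis values (y, x, yaw).
Cell (sensor=sn19, sensor_grp=UG4, axis=yaw) draws from the long row where sensor=sn19, sensor_grp=UG4 and axis=yaw, which has accel=67.05.

67.05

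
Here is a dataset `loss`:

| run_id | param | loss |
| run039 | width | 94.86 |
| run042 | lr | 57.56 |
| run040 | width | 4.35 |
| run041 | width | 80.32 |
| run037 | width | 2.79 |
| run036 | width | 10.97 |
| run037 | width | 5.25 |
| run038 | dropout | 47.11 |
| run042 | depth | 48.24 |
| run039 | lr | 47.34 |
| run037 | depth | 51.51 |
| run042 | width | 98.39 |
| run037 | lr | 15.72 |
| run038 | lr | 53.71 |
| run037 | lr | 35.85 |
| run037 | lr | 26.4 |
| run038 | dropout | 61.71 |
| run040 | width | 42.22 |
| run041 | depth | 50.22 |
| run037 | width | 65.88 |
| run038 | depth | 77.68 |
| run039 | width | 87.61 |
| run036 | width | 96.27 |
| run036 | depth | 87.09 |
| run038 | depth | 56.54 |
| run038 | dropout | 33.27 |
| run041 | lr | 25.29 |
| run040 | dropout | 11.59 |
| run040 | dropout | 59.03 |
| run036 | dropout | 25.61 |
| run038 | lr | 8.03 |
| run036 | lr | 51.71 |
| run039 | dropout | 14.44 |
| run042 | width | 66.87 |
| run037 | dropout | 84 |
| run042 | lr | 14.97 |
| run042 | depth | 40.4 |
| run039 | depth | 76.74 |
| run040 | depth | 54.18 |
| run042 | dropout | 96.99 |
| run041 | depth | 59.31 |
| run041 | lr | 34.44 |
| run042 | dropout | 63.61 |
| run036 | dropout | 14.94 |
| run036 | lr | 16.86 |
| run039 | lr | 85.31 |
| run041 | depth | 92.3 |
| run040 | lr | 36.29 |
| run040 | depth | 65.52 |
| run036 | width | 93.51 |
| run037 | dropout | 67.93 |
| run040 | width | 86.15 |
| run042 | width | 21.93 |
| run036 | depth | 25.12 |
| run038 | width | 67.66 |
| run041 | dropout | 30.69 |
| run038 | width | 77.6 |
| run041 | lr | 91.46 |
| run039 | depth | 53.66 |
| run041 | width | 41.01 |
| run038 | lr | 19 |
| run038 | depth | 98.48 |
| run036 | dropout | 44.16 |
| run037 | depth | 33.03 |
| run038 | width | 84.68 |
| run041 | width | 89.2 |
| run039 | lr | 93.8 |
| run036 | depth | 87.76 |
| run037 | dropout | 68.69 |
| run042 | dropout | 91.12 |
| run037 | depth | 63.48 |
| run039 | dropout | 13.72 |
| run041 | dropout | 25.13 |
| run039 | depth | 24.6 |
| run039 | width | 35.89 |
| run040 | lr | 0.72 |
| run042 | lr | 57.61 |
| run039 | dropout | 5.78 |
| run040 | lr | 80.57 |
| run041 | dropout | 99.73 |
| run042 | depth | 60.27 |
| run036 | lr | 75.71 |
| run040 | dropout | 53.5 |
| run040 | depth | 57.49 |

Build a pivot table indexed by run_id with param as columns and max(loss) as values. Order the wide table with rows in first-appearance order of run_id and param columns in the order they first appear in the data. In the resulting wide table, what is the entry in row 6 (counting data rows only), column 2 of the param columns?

75.71

With rows in first-appearance order of run_id, row 6 is run_id=run036. param columns in first-appearance order: width, lr, dropout, depth; column 2 is lr.
Long rows with run_id=run036, param=lr: max(51.71, 16.86, 75.71) = 75.71.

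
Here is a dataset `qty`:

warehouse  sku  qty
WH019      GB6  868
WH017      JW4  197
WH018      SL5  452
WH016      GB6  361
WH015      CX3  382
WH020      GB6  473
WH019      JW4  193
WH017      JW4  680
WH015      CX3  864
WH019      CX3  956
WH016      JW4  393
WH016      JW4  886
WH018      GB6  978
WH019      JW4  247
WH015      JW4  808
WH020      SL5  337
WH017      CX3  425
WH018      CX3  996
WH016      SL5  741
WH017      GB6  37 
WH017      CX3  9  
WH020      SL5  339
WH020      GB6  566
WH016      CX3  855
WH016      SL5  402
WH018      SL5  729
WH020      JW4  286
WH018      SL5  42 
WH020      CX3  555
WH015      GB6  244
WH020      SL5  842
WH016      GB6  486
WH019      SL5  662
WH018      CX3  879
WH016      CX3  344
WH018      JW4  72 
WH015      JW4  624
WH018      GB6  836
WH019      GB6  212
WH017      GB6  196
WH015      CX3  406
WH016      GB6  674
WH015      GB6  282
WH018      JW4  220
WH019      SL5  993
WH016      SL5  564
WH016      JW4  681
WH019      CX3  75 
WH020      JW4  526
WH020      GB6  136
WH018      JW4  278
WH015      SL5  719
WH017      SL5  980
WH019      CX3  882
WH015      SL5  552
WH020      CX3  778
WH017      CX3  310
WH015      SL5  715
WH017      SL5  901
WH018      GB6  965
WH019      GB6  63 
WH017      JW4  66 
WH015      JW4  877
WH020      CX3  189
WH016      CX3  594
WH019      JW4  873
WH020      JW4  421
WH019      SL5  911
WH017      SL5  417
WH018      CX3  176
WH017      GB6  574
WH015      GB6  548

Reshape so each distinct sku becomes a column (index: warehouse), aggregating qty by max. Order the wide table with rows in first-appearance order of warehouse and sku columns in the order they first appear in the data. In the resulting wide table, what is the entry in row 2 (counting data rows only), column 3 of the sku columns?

980

With rows in first-appearance order of warehouse, row 2 is warehouse=WH017. sku columns in first-appearance order: GB6, JW4, SL5, CX3; column 3 is SL5.
Long rows with warehouse=WH017, sku=SL5: max(980, 901, 417) = 980.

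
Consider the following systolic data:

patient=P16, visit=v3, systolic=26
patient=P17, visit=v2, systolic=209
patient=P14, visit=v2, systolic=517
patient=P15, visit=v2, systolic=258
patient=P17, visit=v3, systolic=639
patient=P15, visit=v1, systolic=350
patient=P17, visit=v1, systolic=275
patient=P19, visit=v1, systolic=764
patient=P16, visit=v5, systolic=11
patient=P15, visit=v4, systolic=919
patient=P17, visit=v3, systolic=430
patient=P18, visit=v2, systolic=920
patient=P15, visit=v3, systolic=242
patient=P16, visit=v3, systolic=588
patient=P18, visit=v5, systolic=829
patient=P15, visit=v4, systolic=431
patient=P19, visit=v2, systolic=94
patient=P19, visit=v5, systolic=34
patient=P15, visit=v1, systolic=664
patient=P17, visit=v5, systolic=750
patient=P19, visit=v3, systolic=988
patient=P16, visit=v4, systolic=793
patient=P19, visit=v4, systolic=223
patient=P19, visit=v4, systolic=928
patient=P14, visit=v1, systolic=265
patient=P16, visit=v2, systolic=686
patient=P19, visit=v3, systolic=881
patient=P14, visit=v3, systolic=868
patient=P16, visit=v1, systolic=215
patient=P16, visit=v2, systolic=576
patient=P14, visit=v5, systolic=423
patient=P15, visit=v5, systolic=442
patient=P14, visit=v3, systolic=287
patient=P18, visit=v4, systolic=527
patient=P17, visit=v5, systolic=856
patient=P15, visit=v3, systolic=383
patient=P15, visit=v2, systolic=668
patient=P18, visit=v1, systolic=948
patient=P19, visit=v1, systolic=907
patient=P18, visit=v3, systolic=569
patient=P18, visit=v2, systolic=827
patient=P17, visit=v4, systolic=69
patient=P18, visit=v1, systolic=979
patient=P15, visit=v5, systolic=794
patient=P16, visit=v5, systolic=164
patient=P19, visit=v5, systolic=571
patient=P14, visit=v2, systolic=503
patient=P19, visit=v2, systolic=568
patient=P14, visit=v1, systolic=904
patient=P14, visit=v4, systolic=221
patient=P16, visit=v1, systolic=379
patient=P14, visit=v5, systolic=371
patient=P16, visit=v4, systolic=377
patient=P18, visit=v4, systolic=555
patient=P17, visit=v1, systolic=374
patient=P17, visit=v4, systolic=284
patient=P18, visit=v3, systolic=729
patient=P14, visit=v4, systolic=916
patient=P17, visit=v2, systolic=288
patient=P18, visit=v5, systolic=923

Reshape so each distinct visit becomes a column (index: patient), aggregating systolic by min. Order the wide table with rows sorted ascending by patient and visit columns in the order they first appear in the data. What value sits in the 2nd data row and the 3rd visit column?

With rows sorted ascending by patient, row 2 is patient=P15. visit columns in first-appearance order: v3, v2, v1, v5, v4; column 3 is v1.
Long rows with patient=P15, visit=v1: min(350, 664) = 350.

350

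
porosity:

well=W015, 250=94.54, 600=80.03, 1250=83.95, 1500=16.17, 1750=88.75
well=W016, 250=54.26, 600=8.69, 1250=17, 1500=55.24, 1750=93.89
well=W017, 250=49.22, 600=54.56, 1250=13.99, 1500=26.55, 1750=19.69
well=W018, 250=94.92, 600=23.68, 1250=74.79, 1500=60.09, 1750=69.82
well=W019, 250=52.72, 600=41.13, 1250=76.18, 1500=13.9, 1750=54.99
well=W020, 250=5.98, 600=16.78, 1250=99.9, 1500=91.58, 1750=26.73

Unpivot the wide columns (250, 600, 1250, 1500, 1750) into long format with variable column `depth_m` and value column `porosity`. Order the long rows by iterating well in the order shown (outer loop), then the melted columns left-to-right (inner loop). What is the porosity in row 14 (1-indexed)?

30 rows total (6 × 5). Row 14: index ⌊(14-1)/5⌋ = 2 into well → W017; (14-1) mod 5 = 3 into the melted columns → 1500.
So row 14 is (W017, 1500, 26.55); porosity = 26.55.

26.55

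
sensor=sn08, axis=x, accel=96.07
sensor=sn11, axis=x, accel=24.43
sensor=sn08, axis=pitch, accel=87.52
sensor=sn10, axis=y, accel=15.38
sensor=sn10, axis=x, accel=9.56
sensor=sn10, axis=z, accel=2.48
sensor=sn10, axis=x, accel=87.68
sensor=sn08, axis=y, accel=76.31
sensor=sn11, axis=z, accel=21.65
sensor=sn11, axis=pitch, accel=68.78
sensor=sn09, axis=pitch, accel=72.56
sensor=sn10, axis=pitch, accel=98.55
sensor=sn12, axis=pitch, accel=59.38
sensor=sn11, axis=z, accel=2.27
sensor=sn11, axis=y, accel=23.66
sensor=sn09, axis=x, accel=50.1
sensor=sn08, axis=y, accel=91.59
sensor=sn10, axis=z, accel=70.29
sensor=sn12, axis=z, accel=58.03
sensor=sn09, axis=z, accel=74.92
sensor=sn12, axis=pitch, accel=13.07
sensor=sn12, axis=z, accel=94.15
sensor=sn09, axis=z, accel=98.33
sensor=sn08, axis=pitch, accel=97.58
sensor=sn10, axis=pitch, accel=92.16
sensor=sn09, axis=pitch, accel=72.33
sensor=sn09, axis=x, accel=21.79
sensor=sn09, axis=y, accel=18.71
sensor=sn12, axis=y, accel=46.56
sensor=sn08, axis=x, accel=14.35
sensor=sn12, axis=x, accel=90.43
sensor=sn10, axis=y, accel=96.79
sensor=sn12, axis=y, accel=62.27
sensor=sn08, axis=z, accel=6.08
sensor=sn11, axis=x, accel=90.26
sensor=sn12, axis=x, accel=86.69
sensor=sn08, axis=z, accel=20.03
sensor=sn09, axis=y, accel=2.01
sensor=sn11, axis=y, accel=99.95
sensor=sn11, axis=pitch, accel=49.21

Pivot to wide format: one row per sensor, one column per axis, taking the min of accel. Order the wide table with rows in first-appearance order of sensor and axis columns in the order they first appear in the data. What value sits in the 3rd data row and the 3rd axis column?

With rows in first-appearance order of sensor, row 3 is sensor=sn10. axis columns in first-appearance order: x, pitch, y, z; column 3 is y.
Long rows with sensor=sn10, axis=y: min(15.38, 96.79) = 15.38.

15.38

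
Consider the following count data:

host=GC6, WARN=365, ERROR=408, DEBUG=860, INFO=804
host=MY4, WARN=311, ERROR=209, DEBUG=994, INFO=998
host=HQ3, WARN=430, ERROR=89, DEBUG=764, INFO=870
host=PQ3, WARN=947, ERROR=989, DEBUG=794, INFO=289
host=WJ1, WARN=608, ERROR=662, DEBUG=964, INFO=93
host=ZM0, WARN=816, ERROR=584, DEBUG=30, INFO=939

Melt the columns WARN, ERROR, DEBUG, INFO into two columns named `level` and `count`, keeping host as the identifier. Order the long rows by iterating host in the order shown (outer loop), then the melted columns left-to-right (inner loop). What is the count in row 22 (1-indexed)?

584

24 rows total (6 × 4). Row 22: index ⌊(22-1)/4⌋ = 5 into host → ZM0; (22-1) mod 4 = 1 into the melted columns → ERROR.
So row 22 is (ZM0, ERROR, 584); count = 584.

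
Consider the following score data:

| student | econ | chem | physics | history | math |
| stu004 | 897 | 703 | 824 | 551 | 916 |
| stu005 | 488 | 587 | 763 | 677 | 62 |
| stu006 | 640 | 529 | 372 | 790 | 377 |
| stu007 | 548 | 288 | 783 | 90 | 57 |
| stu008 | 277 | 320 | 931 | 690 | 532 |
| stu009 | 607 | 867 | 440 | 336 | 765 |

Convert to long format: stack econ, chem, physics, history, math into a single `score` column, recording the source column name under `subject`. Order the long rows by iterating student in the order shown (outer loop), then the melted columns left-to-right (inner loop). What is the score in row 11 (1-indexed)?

30 rows total (6 × 5). Row 11: index ⌊(11-1)/5⌋ = 2 into student → stu006; (11-1) mod 5 = 0 into the melted columns → econ.
So row 11 is (stu006, econ, 640); score = 640.

640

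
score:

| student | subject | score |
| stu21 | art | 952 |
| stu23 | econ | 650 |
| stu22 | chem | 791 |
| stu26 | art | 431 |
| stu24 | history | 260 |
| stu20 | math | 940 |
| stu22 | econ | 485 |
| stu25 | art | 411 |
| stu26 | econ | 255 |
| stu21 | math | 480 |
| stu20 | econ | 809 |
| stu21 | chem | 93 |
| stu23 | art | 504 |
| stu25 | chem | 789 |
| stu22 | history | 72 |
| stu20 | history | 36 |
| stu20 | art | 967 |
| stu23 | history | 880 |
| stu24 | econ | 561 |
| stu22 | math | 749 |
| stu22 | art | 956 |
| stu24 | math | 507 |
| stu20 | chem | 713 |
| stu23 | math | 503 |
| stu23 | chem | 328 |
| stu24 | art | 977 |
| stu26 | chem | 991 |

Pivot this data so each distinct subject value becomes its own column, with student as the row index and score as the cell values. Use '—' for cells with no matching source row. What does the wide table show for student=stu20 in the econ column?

809

The long row with student=stu20, subject=econ has score=809.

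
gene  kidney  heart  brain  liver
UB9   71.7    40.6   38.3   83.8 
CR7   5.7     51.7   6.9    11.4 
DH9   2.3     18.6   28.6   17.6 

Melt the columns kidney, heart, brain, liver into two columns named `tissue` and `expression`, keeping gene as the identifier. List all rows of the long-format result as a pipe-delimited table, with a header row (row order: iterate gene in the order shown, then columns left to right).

| gene | tissue | expression |
| UB9 | kidney | 71.7 |
| UB9 | heart | 40.6 |
| UB9 | brain | 38.3 |
| UB9 | liver | 83.8 |
| CR7 | kidney | 5.7 |
| CR7 | heart | 51.7 |
| CR7 | brain | 6.9 |
| CR7 | liver | 11.4 |
| DH9 | kidney | 2.3 |
| DH9 | heart | 18.6 |
| DH9 | brain | 28.6 |
| DH9 | liver | 17.6 |

Each (gene, column) pair becomes one row: 3 × 4 = 12 rows.
For example, (UB9, kidney) → expression=71.7.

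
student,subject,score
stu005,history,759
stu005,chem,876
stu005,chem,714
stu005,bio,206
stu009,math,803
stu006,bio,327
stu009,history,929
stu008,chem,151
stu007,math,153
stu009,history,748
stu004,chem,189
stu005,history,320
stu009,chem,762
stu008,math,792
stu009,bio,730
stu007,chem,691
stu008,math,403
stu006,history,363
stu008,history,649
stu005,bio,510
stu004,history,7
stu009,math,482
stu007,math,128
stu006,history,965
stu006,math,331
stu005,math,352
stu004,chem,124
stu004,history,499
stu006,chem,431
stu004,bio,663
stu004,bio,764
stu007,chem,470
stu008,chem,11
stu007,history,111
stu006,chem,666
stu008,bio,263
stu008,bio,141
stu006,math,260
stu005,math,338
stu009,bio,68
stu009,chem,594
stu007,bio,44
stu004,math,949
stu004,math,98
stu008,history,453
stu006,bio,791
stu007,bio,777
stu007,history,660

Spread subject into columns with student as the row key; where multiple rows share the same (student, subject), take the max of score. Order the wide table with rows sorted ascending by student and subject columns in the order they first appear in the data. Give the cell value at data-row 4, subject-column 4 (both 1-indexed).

With rows sorted ascending by student, row 4 is student=stu007. subject columns in first-appearance order: history, chem, bio, math; column 4 is math.
Long rows with student=stu007, subject=math: max(153, 128) = 153.

153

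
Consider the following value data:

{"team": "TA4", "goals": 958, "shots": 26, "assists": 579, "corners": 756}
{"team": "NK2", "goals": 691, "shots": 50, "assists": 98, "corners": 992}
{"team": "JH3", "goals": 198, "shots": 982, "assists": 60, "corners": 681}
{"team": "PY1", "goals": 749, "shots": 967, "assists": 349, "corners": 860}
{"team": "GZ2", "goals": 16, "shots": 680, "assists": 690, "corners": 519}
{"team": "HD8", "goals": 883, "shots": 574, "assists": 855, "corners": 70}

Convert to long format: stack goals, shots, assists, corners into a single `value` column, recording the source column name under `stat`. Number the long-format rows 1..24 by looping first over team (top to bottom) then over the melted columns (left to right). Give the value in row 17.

16

24 rows total (6 × 4). Row 17: index ⌊(17-1)/4⌋ = 4 into team → GZ2; (17-1) mod 4 = 0 into the melted columns → goals.
So row 17 is (GZ2, goals, 16); value = 16.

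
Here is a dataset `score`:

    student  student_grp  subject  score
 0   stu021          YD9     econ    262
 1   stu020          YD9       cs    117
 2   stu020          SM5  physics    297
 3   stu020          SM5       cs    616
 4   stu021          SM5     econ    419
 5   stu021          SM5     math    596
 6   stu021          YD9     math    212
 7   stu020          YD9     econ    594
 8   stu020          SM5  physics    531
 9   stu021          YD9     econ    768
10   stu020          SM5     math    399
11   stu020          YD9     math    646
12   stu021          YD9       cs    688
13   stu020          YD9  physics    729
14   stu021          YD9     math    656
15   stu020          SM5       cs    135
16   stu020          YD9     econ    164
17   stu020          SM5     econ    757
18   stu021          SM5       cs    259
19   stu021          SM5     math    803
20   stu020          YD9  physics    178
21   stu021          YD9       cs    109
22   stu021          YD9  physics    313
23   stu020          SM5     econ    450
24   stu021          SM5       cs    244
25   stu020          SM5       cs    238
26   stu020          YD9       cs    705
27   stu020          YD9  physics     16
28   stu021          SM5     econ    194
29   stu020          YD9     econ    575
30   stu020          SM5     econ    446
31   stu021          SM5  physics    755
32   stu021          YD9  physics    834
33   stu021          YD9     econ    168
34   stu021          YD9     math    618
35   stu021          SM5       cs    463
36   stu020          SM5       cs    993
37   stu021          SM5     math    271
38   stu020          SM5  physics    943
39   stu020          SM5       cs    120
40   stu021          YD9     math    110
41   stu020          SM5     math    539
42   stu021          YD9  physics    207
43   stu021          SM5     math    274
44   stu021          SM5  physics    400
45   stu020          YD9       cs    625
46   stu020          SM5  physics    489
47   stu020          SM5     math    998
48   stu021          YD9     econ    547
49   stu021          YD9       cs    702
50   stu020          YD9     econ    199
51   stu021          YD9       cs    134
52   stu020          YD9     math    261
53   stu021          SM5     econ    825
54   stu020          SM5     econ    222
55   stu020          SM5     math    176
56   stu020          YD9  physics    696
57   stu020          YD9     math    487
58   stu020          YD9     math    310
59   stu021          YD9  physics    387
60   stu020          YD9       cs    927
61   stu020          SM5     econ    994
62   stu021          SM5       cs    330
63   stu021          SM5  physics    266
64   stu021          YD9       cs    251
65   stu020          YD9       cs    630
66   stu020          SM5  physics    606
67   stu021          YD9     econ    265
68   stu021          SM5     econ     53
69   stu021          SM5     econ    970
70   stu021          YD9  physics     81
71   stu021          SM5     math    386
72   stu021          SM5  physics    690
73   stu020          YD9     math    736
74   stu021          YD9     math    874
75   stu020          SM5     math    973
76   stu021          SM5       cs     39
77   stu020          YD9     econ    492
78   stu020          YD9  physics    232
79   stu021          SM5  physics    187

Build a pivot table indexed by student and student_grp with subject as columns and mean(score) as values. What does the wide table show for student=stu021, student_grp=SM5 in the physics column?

459.60

Rows with student=stu021, student_grp=SM5 and subject=physics: score values are 755, 400, 266, 690, 187.
(755 + 400 + 266 + 690 + 187) / 5 = 459.60.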